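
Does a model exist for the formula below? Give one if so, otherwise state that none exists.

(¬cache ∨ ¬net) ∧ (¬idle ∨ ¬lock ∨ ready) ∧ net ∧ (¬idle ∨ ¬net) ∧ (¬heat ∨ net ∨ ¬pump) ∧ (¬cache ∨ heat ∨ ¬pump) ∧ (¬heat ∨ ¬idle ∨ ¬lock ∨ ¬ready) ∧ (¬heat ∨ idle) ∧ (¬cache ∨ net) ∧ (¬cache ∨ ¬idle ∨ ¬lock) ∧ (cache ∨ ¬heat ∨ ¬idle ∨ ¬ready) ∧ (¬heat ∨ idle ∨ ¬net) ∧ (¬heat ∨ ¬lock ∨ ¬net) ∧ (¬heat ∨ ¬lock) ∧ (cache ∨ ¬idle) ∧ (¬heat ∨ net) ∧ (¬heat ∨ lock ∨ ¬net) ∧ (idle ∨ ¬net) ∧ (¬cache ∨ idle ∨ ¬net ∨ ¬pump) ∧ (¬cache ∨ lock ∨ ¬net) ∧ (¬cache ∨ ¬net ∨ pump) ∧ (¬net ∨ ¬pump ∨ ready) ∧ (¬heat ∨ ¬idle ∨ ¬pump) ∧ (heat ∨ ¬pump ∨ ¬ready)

Case idle = True:
  (net) forces net = True.
  Clause (¬idle ∨ ¬net) is falsified — contradiction.
Case idle = False:
  (net) forces net = True.
  Clause (idle ∨ ¬net) is falsified — contradiction.
Both cases fail, so the formula is unsatisfiable.

Unsatisfiable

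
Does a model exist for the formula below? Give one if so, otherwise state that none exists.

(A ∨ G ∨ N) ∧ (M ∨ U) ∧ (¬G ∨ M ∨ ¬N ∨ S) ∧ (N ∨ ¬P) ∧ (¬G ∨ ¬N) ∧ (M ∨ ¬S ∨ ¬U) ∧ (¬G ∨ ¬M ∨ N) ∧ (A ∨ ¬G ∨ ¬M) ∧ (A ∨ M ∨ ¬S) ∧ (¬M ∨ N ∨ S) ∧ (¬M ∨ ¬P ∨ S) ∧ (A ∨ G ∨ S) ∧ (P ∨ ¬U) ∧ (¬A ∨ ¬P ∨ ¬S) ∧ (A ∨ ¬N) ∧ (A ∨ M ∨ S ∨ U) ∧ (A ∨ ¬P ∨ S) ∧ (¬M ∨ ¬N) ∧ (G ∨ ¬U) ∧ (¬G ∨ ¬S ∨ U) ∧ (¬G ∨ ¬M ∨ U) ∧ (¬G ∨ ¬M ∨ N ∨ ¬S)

Set M = True.
  then (¬M ∨ ¬N) forces N = False.
  then (N ∨ ¬P) forces P = False.
  then (¬G ∨ ¬M ∨ N) forces G = False.
  then (¬M ∨ N ∨ S) forces S = True.
  then (P ∨ ¬U) forces U = False.
  then (A ∨ G ∨ N) forces A = True.
All clauses satisfied.

M: True; A: True; S: True; U: False; P: False; N: False; G: False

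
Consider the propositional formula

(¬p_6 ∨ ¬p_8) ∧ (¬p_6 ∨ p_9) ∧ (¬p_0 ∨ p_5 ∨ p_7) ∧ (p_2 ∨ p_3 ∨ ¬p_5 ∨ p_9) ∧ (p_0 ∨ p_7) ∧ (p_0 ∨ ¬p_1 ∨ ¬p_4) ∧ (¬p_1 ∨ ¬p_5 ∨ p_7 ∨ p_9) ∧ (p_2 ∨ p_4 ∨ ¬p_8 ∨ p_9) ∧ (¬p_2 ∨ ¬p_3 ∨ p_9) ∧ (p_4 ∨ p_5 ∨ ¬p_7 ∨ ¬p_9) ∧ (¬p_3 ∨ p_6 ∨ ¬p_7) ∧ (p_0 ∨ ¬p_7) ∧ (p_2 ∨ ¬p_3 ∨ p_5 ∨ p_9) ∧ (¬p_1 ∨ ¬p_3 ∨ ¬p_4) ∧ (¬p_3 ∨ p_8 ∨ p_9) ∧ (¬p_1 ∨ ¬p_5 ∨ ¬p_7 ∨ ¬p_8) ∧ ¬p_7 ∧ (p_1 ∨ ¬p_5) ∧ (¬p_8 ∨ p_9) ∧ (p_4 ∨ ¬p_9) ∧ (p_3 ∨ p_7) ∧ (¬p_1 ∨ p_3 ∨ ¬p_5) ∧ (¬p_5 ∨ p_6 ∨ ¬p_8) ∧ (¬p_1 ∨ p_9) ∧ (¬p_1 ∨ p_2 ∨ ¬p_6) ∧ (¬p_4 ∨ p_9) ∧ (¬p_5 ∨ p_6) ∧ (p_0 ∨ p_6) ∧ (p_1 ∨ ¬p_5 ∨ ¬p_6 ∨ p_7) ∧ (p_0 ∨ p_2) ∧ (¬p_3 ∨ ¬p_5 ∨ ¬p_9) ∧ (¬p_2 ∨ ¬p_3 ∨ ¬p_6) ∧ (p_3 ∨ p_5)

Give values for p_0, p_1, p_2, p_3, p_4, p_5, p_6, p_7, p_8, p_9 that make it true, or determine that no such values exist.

Case p_3 = True:
  (¬p_7) forces p_7 = False.
  (p_0 ∨ p_7) forces p_0 = True.
  (¬p_0 ∨ p_5 ∨ p_7) forces p_5 = True.
  (p_1 ∨ ¬p_5) forces p_1 = True.
  (¬p_1 ∨ ¬p_5 ∨ p_7 ∨ p_9) forces p_9 = True.
  Clause (¬p_3 ∨ ¬p_5 ∨ ¬p_9) is falsified — contradiction.
Case p_3 = False:
  (¬p_7) forces p_7 = False.
  Clause (p_3 ∨ p_7) is falsified — contradiction.
Both cases fail, so the formula is unsatisfiable.

Unsatisfiable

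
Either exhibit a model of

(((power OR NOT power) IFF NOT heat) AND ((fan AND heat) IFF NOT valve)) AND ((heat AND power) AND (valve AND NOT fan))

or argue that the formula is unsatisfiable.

Case fan = True: the conjunct NOT fan is False.
Case fan = False: the formula simplifies to (((power OR NOT power) IFF NOT heat) AND valve) AND ((heat AND power) AND valve).
  power = True: simplifies to (NOT heat AND valve) AND (heat AND valve).
    heat = True: the conjunct NOT heat is False.
    heat = False: the conjunct heat is False.
  power = False: the conjunct power is False.
Both cases fail — unsatisfiable.

No satisfying assignment exists.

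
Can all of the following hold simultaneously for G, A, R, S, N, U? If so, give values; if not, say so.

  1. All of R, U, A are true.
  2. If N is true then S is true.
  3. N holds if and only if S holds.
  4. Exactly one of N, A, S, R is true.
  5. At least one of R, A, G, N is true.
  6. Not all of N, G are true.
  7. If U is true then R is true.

Case A = True:
  (1) forces R = True.
  Constraint (4) is violated (A=T, R=T) — contradiction.
Case A = False:
  Constraint (1) is violated (A=F) — contradiction.
Both cases fail — unsatisfiable.

The formula is unsatisfiable.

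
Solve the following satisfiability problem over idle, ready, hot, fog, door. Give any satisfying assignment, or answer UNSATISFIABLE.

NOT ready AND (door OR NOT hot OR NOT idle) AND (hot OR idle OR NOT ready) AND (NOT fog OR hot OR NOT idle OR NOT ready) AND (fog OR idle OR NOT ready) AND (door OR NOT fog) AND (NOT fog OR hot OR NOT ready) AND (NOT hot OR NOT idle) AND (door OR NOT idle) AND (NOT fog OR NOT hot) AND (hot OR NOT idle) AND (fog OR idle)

Unit clause (NOT ready) forces ready = False.
Try idle = True:
  (NOT hot OR NOT idle) forces hot = False.
  clause (hot OR NOT idle) is falsified — backtrack.
So idle = False.
  then (fog OR idle) forces fog = True.
  then (door OR NOT fog) forces door = True.
  then (NOT fog OR NOT hot) forces hot = False.
All clauses satisfied.

idle = False; ready = False; hot = False; fog = True; door = True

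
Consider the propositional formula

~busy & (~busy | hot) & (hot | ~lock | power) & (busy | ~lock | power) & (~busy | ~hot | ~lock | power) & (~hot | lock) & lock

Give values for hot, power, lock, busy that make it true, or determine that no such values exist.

Unit clause (~busy) forces busy = False.
Unit clause (lock) forces lock = True.
In (busy | ~lock | power) only power is left, so power = True.
Set hot = False.
All clauses satisfied.

hot=F; power=T; lock=T; busy=F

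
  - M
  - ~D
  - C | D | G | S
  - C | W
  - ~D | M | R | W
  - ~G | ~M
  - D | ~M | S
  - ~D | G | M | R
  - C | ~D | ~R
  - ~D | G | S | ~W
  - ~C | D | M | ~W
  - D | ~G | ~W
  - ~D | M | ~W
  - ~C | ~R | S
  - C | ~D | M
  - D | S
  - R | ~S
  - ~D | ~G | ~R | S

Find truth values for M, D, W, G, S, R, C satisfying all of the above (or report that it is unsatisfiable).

Unit clause (M) forces M = True.
Unit clause (~D) forces D = False.
In (~G | ~M) only ~G is left, so G = False.
In (D | ~M | S) only S is left, so S = True.
In (R | ~S) only R is left, so R = True.
Set W = True.
Set C = True.
All clauses satisfied.

M = True; D = False; W = True; G = False; S = True; R = True; C = True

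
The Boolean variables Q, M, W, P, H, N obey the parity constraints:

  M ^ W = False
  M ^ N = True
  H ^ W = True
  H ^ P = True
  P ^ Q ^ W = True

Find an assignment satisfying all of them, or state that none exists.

Q: True, M: True, W: True, P: True, H: False, N: False

M ^ W = T ^ T = False ✓
M ^ N = T ^ F = True ✓
H ^ W = F ^ T = True ✓
H ^ P = F ^ T = True ✓
P ^ Q ^ W = T ^ T ^ T = True ✓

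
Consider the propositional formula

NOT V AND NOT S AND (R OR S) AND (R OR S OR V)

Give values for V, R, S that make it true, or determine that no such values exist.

V=F, R=T, S=F

Unit clause (NOT V) forces V = False.
Unit clause (NOT S) forces S = False.
In (R OR S) only R is left, so R = True.
Check each clause:
  (NOT V): NOT V holds.
  (NOT S): NOT S holds.
  (R OR S): R holds.
  (R OR S OR V): R holds.
All clauses satisfied.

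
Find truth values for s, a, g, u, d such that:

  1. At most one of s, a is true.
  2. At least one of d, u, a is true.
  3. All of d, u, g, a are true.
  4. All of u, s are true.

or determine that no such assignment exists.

Case s = True:
  (1) with s=T forces a = False.
  Constraint (3) is violated (a=F) — contradiction.
Case s = False:
  Constraint (4) is violated (s=F) — contradiction.
Both cases fail — unsatisfiable.

Unsatisfiable — no assignment works.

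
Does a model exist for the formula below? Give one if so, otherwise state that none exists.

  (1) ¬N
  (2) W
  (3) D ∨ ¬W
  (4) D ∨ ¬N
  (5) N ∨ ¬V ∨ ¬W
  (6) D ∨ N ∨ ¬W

N = False, D = True, W = True, V = False

Unit clause (¬N) forces N = False.
Unit clause (W) forces W = True.
In (D ∨ ¬W) only D is left, so D = True.
In (N ∨ ¬V ∨ ¬W) only ¬V is left, so V = False.
Check each clause:
  (¬N): ¬N holds.
  (W): W holds.
  (D ∨ ¬W): D holds.
  (D ∨ ¬N): D holds.
  (N ∨ ¬V ∨ ¬W): ¬V holds.
  (D ∨ N ∨ ¬W): D holds.
All clauses satisfied.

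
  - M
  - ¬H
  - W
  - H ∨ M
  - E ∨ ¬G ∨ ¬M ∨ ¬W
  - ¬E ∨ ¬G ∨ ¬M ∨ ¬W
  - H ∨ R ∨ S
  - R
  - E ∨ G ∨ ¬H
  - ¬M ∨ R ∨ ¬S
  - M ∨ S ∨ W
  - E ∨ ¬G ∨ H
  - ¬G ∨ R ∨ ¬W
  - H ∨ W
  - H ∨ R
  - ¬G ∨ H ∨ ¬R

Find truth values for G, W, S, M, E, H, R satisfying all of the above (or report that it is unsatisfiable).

G = False, W = True, S = False, M = True, E = False, H = False, R = True

Unit clause (M) forces M = True.
Unit clause (¬H) forces H = False.
Unit clause (W) forces W = True.
Unit clause (R) forces R = True.
In (¬G ∨ H ∨ ¬R) only ¬G is left, so G = False.
Set S = False.
Set E = False.
All clauses satisfied.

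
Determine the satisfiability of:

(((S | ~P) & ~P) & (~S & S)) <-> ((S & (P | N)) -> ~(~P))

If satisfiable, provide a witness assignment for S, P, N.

S = True; P = False; N = True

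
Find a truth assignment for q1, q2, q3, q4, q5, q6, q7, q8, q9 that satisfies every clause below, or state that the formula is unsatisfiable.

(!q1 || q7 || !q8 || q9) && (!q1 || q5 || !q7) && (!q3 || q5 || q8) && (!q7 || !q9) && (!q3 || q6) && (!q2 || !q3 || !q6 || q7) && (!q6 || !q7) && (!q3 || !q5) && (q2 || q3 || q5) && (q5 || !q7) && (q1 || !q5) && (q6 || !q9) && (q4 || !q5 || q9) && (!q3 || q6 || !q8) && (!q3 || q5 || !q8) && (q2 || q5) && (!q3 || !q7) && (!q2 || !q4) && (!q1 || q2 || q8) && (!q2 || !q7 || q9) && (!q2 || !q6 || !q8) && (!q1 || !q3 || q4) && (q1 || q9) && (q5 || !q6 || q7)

Set q1 = True.
Set q2 = False.
  then (q2 || q5) forces q5 = True.
  then (!q1 || q2 || q8) forces q8 = True.
  then (!q3 || !q5) forces q3 = False.
Set q4 = False.
  then (q4 || !q5 || q9) forces q9 = True.
  then (!q7 || !q9) forces q7 = False.
  then (q6 || !q9) forces q6 = True.
All clauses satisfied.

q1=T; q2=F; q3=F; q4=F; q5=T; q6=T; q7=F; q8=T; q9=T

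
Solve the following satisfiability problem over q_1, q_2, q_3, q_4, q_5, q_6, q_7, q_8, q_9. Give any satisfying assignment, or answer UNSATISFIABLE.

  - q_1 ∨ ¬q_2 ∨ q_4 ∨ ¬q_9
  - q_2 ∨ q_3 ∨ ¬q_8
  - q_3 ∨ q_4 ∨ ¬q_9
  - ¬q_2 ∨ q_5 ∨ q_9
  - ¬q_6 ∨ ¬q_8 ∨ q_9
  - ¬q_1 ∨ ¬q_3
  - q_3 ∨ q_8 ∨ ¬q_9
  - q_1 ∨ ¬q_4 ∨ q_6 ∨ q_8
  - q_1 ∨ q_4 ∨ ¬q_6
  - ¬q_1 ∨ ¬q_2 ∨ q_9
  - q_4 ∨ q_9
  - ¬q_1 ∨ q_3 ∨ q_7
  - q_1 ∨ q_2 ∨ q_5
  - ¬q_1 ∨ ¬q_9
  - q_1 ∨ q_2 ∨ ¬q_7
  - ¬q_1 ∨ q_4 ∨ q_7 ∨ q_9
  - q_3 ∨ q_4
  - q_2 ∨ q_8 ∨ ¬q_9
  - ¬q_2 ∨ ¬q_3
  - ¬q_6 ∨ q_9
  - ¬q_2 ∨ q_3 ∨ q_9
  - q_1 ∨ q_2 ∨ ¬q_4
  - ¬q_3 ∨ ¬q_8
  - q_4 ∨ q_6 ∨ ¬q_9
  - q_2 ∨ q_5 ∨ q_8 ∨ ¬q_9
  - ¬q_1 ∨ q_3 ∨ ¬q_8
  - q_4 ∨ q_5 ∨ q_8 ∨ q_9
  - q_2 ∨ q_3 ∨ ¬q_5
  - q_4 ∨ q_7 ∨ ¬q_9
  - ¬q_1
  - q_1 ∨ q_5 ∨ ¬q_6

q_1 = False; q_2 = True; q_3 = False; q_4 = True; q_5 = True; q_6 = False; q_7 = False; q_8 = True; q_9 = True

Unit clause (¬q_1) forces q_1 = False.
Set q_2 = True.
  then (¬q_2 ∨ ¬q_3) forces q_3 = False.
  then (¬q_2 ∨ q_3 ∨ q_9) forces q_9 = True.
  then (q_1 ∨ ¬q_2 ∨ q_4 ∨ ¬q_9) forces q_4 = True.
  then (q_3 ∨ q_8 ∨ ¬q_9) forces q_8 = True.
Set q_5 = True.
Set q_6 = False.
Set q_7 = False.
All clauses satisfied.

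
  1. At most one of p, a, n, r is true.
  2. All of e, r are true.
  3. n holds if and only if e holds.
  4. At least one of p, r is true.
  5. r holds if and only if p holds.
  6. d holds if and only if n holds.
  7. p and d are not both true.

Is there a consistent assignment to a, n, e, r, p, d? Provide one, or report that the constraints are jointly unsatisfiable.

Unsatisfiable — no assignment works.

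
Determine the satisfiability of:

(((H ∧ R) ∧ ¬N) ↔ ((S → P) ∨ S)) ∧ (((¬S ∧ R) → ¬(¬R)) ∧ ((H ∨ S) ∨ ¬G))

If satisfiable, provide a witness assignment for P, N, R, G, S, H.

P = False, N = False, R = True, G = True, S = False, H = True

  ((H ∧ R) ∧ ¬N) ↔ ((S → P) ∨ S) = True
    (H ∧ R) ∧ ¬N = True
      H ∧ R = True
      ¬N = True
    (S → P) ∨ S = True
      S → P = True
  ((¬S ∧ R) → ¬(¬R)) ∧ ((H ∨ S) ∨ ¬G) = True
    (¬S ∧ R) → ¬(¬R) = True
      ¬S ∧ R = True
        ¬S = True
      ¬(¬R) = True
        ¬R = False
    (H ∨ S) ∨ ¬G = True
      H ∨ S = True
      ¬G = False
Both conjuncts True, so the formula holds.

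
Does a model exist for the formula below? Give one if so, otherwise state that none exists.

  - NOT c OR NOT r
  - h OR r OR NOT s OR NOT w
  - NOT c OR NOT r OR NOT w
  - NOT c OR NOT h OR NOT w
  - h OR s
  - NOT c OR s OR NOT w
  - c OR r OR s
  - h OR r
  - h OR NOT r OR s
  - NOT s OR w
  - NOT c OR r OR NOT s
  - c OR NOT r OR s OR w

w = False, s = False, c = True, h = True, r = False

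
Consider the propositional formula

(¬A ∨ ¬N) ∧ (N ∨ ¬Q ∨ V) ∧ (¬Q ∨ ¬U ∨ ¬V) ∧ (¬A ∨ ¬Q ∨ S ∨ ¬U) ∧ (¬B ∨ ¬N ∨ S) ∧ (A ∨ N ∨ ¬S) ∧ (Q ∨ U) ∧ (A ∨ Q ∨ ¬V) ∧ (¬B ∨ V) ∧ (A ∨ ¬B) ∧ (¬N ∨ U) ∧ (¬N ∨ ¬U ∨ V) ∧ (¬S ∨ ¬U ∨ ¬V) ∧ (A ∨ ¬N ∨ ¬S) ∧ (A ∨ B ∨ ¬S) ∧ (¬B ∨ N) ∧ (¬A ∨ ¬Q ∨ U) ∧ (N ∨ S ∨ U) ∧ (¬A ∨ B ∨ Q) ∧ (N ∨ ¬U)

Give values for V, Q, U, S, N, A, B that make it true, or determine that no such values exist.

No satisfying assignment exists.

Case U = True:
  (N ∨ ¬U) forces N = True.
  (¬A ∨ ¬N) forces A = False.
  (A ∨ ¬B) forces B = False.
  (¬N ∨ ¬U ∨ V) forces V = True.
  (¬Q ∨ ¬U ∨ ¬V) forces Q = False.
  Clause (A ∨ Q ∨ ¬V) is falsified — contradiction.
Case U = False:
  (Q ∨ U) forces Q = True.
  (¬N ∨ U) forces N = False.
  (N ∨ ¬Q ∨ V) forces V = True.
  (¬B ∨ N) forces B = False.
  (¬A ∨ ¬Q ∨ U) forces A = False.
  (A ∨ N ∨ ¬S) forces S = False.
  Clause (N ∨ S ∨ U) is falsified — contradiction.
Both cases fail, so the formula is unsatisfiable.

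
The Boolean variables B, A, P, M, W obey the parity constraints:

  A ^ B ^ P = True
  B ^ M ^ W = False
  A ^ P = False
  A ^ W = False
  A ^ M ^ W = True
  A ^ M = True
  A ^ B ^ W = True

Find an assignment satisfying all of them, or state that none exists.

B=T, A=F, P=F, M=T, W=F

A ^ B ^ P = F ^ T ^ F = True ✓
B ^ M ^ W = T ^ T ^ F = False ✓
A ^ P = F ^ F = False ✓
A ^ W = F ^ F = False ✓
A ^ M ^ W = F ^ T ^ F = True ✓
A ^ M = F ^ T = True ✓
A ^ B ^ W = F ^ T ^ F = True ✓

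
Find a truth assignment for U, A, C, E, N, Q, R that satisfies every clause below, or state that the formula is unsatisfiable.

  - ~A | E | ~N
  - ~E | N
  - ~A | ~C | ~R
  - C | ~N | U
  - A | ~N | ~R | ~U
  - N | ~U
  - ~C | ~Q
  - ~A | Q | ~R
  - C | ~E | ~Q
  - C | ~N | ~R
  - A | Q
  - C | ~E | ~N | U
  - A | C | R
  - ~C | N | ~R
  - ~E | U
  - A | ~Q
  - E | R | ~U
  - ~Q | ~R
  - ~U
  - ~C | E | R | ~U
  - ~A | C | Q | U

U = False, A = True, C = False, E = False, N = False, Q = True, R = False

Unit clause (~U) forces U = False.
In (~E | U) only ~E is left, so E = False.
Set A = True.
  then (~A | E | ~N) forces N = False.
Set C = False.
  then (~A | C | Q | U) forces Q = True.
  then (~Q | ~R) forces R = False.
All clauses satisfied.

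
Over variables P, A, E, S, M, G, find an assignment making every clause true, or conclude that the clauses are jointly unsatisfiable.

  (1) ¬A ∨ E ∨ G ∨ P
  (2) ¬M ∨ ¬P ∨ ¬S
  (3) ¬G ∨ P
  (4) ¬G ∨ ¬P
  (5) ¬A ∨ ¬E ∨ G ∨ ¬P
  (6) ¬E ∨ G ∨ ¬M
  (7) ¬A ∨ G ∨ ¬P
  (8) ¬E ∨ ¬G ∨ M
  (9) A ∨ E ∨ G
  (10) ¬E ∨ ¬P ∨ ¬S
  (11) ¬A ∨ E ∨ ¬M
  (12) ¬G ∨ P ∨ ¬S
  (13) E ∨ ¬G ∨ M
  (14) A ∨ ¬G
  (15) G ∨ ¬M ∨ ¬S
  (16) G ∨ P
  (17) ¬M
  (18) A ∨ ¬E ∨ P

P = True; A = False; E = True; S = False; M = False; G = False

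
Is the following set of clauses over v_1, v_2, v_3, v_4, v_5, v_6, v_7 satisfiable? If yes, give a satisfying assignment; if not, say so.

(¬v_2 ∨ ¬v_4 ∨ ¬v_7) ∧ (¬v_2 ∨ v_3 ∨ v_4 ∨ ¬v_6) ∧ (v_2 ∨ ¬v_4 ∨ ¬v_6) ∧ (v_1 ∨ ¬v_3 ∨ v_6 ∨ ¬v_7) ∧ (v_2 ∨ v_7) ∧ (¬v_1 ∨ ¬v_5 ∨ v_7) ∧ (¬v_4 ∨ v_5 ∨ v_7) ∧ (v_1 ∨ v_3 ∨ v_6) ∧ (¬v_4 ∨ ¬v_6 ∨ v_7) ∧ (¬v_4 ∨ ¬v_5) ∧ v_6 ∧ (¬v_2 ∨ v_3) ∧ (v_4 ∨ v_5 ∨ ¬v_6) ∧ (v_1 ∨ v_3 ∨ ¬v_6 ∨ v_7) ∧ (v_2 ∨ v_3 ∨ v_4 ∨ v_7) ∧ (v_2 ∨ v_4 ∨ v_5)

Unit clause (v_6) forces v_6 = True.
Set v_1 = False.
Set v_2 = True.
  then (¬v_2 ∨ v_3) forces v_3 = True.
Try v_4 = True:
  (¬v_2 ∨ ¬v_4 ∨ ¬v_7) forces v_7 = False.
  clause (¬v_4 ∨ ¬v_6 ∨ v_7) is falsified — backtrack.
So v_4 = False.
  then (v_4 ∨ v_5 ∨ ¬v_6) forces v_5 = True.
Set v_7 = True.
All clauses satisfied.

v_1 = False, v_2 = True, v_3 = True, v_4 = False, v_5 = True, v_6 = True, v_7 = True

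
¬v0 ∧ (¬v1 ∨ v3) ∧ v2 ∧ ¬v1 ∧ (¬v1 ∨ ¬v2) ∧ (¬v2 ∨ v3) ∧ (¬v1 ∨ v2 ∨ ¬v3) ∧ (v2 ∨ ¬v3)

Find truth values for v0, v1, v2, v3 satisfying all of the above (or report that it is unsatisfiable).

Unit clause (¬v0) forces v0 = False.
Unit clause (v2) forces v2 = True.
Unit clause (¬v1) forces v1 = False.
In (¬v2 ∨ v3) only v3 is left, so v3 = True.
Check each clause:
  (¬v0): ¬v0 holds.
  (¬v1 ∨ v3): ¬v1 holds.
  (v2): v2 holds.
  (¬v1): ¬v1 holds.
  (¬v1 ∨ ¬v2): ¬v1 holds.
  (¬v2 ∨ v3): v3 holds.
  (¬v1 ∨ v2 ∨ ¬v3): ¬v1 holds.
  (v2 ∨ ¬v3): v2 holds.
All clauses satisfied.

v0 = False, v1 = False, v2 = True, v3 = True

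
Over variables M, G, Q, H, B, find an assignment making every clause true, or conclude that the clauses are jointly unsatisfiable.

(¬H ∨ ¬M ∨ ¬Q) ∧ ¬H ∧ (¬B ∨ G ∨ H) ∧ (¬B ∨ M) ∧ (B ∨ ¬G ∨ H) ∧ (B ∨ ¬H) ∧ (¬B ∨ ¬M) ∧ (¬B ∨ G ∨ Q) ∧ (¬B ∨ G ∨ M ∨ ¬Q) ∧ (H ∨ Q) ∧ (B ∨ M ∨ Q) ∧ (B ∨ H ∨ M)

Unit clause (¬H) forces H = False.
In (H ∨ Q) only Q is left, so Q = True.
Try M = False:
  (¬B ∨ M) forces B = False.
  clause (B ∨ H ∨ M) is falsified — backtrack.
So M = True.
  then (¬B ∨ ¬M) forces B = False.
  then (B ∨ ¬G ∨ H) forces G = False.
All clauses satisfied.

M = True, G = False, Q = True, H = False, B = False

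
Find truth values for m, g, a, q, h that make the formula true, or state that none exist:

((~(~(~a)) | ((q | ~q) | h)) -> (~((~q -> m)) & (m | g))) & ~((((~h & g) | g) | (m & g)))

Case q = True: the conjunct (~(~(~a)) | ((q | ~q) | h)) -> (~((~q -> m)) & (m | g)) becomes (~(~(~a)) | True) -> (False & (m | g)) = False.
Case q = False: the formula simplifies to (~m & (m | g)) & ~((((~h & g) | g) | (m & g))).
  g = True: the conjunct ~((((~h & g) | g) | (m & g))) becomes ~((True | m)) = False.
  g = False: simplifies to ~m & m.
    m = True: the conjunct ~m is False.
    m = False: the conjunct m is False.
Both cases fail — unsatisfiable.

Unsatisfiable — no assignment works.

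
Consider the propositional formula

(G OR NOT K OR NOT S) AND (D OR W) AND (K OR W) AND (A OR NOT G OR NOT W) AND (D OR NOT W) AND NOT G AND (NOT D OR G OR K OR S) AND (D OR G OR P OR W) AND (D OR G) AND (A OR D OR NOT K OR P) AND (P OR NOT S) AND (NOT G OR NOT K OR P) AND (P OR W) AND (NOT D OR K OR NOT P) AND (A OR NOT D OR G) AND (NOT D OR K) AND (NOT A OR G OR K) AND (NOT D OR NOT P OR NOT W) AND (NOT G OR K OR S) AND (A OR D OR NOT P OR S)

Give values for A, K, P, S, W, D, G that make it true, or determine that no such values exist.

A=T, K=T, P=F, S=F, W=T, D=T, G=F

Unit clause (NOT G) forces G = False.
In (D OR G) only D is left, so D = True.
In (A OR NOT D OR G) only A is left, so A = True.
In (NOT D OR K) only K is left, so K = True.
In (G OR NOT K OR NOT S) only NOT S is left, so S = False.
Set P = False.
  then (P OR W) forces W = True.
All clauses satisfied.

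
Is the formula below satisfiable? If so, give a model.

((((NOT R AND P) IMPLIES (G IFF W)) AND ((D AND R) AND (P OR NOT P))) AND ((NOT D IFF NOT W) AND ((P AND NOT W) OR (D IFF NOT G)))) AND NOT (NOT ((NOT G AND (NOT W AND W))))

No satisfying assignment exists.

The conjunct NOT (NOT ((NOT G AND (NOT W AND W)))) is unsatisfiable on its own:
  G=F, W=F: evaluates to False.
  G=F, W=T: evaluates to False.
  G=T, W=F: evaluates to False.
  G=T, W=T: evaluates to False.
So the whole conjunction is unsatisfiable.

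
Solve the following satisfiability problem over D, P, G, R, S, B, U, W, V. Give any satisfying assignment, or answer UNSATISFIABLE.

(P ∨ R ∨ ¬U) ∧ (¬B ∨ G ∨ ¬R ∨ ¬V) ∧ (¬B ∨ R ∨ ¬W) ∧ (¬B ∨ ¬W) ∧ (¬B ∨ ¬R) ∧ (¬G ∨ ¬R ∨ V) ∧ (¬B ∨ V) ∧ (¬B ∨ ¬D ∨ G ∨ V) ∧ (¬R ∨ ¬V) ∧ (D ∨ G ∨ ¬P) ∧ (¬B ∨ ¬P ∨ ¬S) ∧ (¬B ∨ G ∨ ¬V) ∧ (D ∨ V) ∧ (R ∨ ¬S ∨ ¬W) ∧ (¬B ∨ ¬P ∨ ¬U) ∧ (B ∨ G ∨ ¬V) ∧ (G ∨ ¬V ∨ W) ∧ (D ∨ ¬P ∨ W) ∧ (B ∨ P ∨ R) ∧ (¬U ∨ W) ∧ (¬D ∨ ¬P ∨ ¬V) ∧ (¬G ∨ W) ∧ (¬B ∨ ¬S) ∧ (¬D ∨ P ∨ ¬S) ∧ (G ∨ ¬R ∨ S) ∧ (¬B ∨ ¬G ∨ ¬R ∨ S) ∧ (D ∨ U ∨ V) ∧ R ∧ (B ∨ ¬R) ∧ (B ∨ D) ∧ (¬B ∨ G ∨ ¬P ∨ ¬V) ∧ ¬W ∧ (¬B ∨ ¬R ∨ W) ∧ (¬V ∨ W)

Case R = True:
  (¬B ∨ ¬R) forces B = False.
  Clause (B ∨ ¬R) is falsified — contradiction.
Case R = False:
  Clause (R) is falsified — contradiction.
Both cases fail, so the formula is unsatisfiable.

UNSATISFIABLE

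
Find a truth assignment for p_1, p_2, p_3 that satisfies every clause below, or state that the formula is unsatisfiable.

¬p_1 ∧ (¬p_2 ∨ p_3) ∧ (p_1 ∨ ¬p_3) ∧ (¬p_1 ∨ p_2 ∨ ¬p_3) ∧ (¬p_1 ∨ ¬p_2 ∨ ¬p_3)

p_1 = False, p_2 = False, p_3 = False

Unit clause (¬p_1) forces p_1 = False.
In (p_1 ∨ ¬p_3) only ¬p_3 is left, so p_3 = False.
In (¬p_2 ∨ p_3) only ¬p_2 is left, so p_2 = False.
All clauses satisfied.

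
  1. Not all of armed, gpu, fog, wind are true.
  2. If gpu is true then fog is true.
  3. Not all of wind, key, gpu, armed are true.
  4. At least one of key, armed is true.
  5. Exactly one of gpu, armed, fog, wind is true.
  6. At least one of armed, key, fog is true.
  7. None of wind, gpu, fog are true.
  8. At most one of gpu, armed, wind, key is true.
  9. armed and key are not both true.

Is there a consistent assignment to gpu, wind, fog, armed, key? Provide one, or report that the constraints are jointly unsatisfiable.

gpu = False, wind = False, fog = False, armed = True, key = False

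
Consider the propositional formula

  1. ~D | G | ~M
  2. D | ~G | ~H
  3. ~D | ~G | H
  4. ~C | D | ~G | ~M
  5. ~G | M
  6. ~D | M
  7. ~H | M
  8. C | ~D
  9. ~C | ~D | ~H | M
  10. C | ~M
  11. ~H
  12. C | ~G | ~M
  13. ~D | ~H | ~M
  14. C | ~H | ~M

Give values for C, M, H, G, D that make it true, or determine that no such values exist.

Unit clause (~H) forces H = False.
Set C = False.
  then (C | ~D) forces D = False.
  then (C | ~M) forces M = False.
  then (~G | M) forces G = False.
All clauses satisfied.

C: False; M: False; H: False; G: False; D: False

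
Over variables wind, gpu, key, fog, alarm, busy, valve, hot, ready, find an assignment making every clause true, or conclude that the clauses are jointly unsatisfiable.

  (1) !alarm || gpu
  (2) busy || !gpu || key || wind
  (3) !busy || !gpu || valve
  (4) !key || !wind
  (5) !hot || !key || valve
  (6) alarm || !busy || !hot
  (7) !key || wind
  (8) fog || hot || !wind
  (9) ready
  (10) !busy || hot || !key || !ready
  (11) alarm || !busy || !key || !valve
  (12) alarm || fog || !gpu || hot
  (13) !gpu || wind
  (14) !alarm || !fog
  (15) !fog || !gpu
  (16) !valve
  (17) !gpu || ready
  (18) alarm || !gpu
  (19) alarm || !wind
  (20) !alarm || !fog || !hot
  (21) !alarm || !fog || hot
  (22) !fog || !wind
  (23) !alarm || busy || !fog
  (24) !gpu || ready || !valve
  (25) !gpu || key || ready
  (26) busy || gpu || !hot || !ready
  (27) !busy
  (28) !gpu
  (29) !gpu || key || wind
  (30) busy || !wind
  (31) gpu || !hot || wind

Unit clause (ready) forces ready = True.
Unit clause (!valve) forces valve = False.
Unit clause (!busy) forces busy = False.
Unit clause (!gpu) forces gpu = False.
In (busy || !wind) only !wind is left, so wind = False.
In (gpu || !hot || wind) only !hot is left, so hot = False.
In (!alarm || gpu) only !alarm is left, so alarm = False.
In (!key || wind) only !key is left, so key = False.
Set fog = False.
All clauses satisfied.

wind = False, gpu = False, key = False, fog = False, alarm = False, busy = False, valve = False, hot = False, ready = True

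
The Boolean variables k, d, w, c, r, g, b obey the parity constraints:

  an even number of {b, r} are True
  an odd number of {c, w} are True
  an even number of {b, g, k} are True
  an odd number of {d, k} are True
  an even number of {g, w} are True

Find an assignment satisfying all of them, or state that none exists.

k: True, d: False, w: False, c: True, r: True, g: False, b: True

{b, r}: 2 true → even ✓
{c, w}: 1 true → odd ✓
{b, g, k}: 2 true → even ✓
{d, k}: 1 true → odd ✓
{g, w}: 0 true → even ✓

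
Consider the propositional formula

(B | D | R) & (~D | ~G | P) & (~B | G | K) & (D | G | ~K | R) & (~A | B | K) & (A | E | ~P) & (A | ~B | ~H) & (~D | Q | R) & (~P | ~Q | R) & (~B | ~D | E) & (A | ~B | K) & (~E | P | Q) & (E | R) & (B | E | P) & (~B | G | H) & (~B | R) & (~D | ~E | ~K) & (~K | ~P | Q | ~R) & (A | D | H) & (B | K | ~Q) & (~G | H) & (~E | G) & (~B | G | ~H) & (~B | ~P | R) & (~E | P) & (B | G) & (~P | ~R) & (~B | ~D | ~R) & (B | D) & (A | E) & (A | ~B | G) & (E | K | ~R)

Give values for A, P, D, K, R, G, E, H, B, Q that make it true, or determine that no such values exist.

A = True; P = False; D = False; K = True; R = True; G = True; E = False; H = True; B = True; Q = False

Set A = True.
Set P = False.
  then (~E | P) forces E = False.
  then (E | R) forces R = True.
  then (B | E | P) forces B = True.
  then (~B | ~D | ~R) forces D = False.
  then (E | K | ~R) forces K = True.
Try G = False:
  (~B | G | H) forces H = True.
  clause (~B | G | ~H) is falsified — backtrack.
So G = True.
  then (~G | H) forces H = True.
Set Q = False.
All clauses satisfied.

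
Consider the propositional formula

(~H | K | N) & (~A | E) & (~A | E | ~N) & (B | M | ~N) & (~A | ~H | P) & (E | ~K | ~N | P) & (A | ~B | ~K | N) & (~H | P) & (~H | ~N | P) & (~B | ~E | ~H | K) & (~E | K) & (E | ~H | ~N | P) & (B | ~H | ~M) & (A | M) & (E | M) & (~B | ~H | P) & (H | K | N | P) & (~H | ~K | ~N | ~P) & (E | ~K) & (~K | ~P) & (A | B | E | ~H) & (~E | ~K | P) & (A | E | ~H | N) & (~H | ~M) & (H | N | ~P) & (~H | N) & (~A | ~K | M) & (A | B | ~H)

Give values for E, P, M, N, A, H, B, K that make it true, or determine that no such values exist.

E: False, P: True, M: True, N: True, A: False, H: False, B: False, K: False

Set E = False.
  then (~A | E) forces A = False.
  then (A | M) forces M = True.
  then (E | ~K) forces K = False.
  then (~H | ~M) forces H = False.
Set P = True.
  then (H | N | ~P) forces N = True.
Set B = False.
All clauses satisfied.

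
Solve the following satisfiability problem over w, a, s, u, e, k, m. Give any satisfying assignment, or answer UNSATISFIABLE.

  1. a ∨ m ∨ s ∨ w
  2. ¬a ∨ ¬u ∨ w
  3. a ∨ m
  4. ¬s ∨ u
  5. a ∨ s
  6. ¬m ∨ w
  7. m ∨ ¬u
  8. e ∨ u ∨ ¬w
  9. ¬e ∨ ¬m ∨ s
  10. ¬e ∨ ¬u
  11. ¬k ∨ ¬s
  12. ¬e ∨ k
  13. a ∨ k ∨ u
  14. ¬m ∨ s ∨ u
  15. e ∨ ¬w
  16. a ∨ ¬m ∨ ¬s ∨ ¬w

Set w = False.
  then (¬m ∨ w) forces m = False.
  then (m ∨ ¬u) forces u = False.
  then (a ∨ m) forces a = True.
  then (¬s ∨ u) forces s = False.
Set e = False.
Set k = False.
All clauses satisfied.

w = False, a = True, s = False, u = False, e = False, k = False, m = False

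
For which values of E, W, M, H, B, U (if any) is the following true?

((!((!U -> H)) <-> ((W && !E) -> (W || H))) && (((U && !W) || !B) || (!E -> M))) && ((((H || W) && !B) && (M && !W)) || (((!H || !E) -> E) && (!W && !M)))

E: True, W: False, M: False, H: False, B: False, U: False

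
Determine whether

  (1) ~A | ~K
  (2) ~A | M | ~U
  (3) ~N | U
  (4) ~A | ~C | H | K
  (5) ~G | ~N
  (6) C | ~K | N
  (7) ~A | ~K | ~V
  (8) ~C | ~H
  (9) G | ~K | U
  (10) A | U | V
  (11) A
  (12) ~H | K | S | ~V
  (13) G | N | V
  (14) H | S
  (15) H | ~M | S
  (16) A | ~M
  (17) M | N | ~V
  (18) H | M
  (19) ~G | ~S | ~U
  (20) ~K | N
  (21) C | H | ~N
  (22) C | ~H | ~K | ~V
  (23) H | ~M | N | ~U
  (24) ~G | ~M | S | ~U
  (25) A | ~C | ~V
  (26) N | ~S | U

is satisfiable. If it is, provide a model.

N = False, K = False, U = False, A = True, C = False, S = False, M = True, V = False, G = True, H = True

Unit clause (A) forces A = True.
In (~A | ~K) only ~K is left, so K = False.
Set N = False.
Set U = False.
  then (N | ~S | U) forces S = False.
  then (H | S) forces H = True.
  then (~C | ~H) forces C = False.
  then (~H | K | S | ~V) forces V = False.
  then (G | N | V) forces G = True.
Set M = True.
All clauses satisfied.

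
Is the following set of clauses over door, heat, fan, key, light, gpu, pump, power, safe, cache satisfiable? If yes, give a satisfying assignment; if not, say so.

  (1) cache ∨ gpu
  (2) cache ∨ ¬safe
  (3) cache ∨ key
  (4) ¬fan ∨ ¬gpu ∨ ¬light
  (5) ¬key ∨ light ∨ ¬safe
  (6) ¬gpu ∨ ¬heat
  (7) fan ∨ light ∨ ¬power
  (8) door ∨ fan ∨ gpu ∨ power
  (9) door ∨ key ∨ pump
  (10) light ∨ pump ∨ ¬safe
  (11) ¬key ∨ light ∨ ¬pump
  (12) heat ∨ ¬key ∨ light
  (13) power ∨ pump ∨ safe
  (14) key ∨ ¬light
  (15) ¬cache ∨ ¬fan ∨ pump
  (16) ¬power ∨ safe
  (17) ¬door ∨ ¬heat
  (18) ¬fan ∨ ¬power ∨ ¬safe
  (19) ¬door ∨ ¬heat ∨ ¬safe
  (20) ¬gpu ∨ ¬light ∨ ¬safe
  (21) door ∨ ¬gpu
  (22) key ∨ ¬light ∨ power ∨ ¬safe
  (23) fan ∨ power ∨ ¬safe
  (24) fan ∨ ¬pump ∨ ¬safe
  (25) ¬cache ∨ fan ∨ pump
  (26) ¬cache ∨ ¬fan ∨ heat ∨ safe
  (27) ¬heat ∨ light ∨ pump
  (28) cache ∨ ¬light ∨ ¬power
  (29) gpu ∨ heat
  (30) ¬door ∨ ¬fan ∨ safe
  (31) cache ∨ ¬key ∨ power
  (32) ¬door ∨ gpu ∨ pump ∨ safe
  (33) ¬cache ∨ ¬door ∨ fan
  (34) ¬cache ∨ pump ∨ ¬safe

Set door = False.
  then (door ∨ ¬gpu) forces gpu = False.
  then (gpu ∨ heat) forces heat = True.
  then (cache ∨ gpu) forces cache = True.
Set fan = True.
  then (¬cache ∨ ¬fan ∨ pump) forces pump = True.
Set key = False.
  then (key ∨ ¬light) forces light = False.
Try power = True:
  (¬power ∨ safe) forces safe = True.
  clause (¬fan ∨ ¬power ∨ ¬safe) is falsified — backtrack.
So power = False.
Set safe = True.
All clauses satisfied.

door = False; heat = True; fan = True; key = False; light = False; gpu = False; pump = True; power = False; safe = True; cache = True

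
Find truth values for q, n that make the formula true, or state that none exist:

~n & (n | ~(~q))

q: True; n: False

  ~n = True
  n | ~(~q) = True
    ~(~q) = True
      ~q = False
Both conjuncts True, so the formula holds.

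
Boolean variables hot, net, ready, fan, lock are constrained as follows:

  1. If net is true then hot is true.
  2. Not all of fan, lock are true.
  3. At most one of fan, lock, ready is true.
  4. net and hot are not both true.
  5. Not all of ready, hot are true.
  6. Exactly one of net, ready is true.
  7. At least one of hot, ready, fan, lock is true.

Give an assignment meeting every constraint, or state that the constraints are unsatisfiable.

hot = False; net = False; ready = True; fan = False; lock = False

  (1) net=F ⇒ hot: vacuous ✓
  (2) {fan, lock}: 0/2 true — not all ✓
  (3) {fan, lock, ready}: 1 true — at most one ✓
  (4) net=F, hot=F — not both ✓
  (5) {ready, hot}: 1/2 true — not all ✓
  (6) {net, ready}: 1 true — exactly one ✓
  (7) {hot, ready, fan, lock}: 1 true — at least one ✓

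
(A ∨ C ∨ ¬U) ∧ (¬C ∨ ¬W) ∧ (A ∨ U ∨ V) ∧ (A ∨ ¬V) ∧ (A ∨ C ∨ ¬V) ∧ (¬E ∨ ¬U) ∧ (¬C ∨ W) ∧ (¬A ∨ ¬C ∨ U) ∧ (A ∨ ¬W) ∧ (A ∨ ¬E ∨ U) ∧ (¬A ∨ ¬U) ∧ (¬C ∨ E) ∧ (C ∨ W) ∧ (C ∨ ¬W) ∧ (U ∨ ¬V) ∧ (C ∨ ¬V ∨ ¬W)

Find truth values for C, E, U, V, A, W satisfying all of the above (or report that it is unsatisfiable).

Case C = True:
  (¬C ∨ ¬W) forces W = False.
  Clause (¬C ∨ W) is falsified — contradiction.
Case C = False:
  (C ∨ W) forces W = True.
  Clause (C ∨ ¬W) is falsified — contradiction.
Both cases fail, so the formula is unsatisfiable.

No satisfying assignment exists.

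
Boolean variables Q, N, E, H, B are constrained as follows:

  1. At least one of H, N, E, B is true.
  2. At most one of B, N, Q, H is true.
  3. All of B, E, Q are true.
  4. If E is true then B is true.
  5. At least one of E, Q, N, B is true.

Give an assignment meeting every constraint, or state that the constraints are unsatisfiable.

Case Q = True:
  (2) with Q=T forces B = False.
  Constraint (3) is violated (B=F) — contradiction.
Case Q = False:
  Constraint (3) is violated (Q=F) — contradiction.
Both cases fail — unsatisfiable.

UNSATISFIABLE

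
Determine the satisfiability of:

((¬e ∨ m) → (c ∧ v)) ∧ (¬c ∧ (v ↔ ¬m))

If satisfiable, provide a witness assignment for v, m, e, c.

v = True, m = False, e = True, c = False

  (¬e ∨ m) → (c ∧ v) = True
    ¬e ∨ m = False
      ¬e = False
    c ∧ v = False
  ¬c ∧ (v ↔ ¬m) = True
    ¬c = True
    v ↔ ¬m = True
      ¬m = True
Both conjuncts True, so the formula holds.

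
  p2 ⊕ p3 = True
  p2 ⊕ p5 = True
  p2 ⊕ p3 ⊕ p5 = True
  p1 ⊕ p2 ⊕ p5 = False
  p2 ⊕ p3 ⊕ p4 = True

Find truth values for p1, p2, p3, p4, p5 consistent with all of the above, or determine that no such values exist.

p1 = True; p2 = True; p3 = False; p4 = False; p5 = False

p2 ⊕ p3 = T ⊕ F = True ✓
p2 ⊕ p5 = T ⊕ F = True ✓
p2 ⊕ p3 ⊕ p5 = T ⊕ F ⊕ F = True ✓
p1 ⊕ p2 ⊕ p5 = T ⊕ T ⊕ F = False ✓
p2 ⊕ p3 ⊕ p4 = T ⊕ F ⊕ F = True ✓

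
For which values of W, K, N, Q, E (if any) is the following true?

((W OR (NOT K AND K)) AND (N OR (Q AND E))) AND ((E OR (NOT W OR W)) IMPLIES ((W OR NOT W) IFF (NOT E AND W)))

W = True, K = False, N = True, Q = True, E = False

  (W OR (NOT K AND K)) AND (N OR (Q AND E)) = True
    W OR (NOT K AND K) = True
      NOT K AND K = False
        NOT K = True
    N OR (Q AND E) = True
      Q AND E = False
  (E OR (NOT W OR W)) IMPLIES ((W OR NOT W) IFF (NOT E AND W)) = True
    E OR (NOT W OR W) = True
      NOT W OR W = True
        NOT W = False
    (W OR NOT W) IFF (NOT E AND W) = True
      W OR NOT W = True
        NOT W = False
      NOT E AND W = True
        NOT E = True
Both conjuncts True, so the formula holds.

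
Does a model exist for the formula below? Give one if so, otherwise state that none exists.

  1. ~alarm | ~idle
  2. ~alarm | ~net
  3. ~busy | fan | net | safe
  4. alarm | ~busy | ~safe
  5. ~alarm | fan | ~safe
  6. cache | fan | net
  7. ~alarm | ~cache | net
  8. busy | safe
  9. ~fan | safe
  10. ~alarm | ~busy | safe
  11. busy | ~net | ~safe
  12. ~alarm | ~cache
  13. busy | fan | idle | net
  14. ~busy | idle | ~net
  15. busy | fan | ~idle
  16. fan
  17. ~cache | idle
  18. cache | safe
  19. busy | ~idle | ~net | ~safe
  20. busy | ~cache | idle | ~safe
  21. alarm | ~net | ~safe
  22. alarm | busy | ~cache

Unit clause (fan) forces fan = True.
In (~fan | safe) only safe is left, so safe = True.
Set net = False.
Set busy = False.
Try cache = True:
  (~alarm | ~cache | net) forces alarm = False.
  clause (alarm | busy | ~cache) is falsified — backtrack.
So cache = False.
Set alarm = True.
  then (~alarm | ~idle) forces idle = False.
All clauses satisfied.

net = False; safe = True; fan = True; busy = False; cache = False; alarm = True; idle = False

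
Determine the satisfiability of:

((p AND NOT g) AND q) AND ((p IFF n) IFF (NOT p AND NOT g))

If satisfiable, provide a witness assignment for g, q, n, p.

g = False, q = True, n = False, p = True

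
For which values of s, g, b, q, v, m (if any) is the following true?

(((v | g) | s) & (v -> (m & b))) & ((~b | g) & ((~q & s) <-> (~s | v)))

s = True, g = True, b = False, q = True, v = False, m = True

  ((v | g) | s) & (v -> (m & b)) = True
    (v | g) | s = True
      v | g = True
    v -> (m & b) = True
      m & b = False
  (~b | g) & ((~q & s) <-> (~s | v)) = True
    ~b | g = True
      ~b = True
    (~q & s) <-> (~s | v) = True
      ~q & s = False
        ~q = False
      ~s | v = False
        ~s = False
Both conjuncts True, so the formula holds.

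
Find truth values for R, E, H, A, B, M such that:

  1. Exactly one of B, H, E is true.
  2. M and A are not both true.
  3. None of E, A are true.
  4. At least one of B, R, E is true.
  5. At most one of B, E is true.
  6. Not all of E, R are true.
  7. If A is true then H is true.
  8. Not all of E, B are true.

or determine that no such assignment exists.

R: True, E: False, H: True, A: False, B: False, M: True

  (1) {B, H, E}: 1 true — exactly one ✓
  (2) M=T, A=F — not both ✓
  (3) {E, A}: 0 true — none ✓
  (4) {B, R, E}: 1 true — at least one ✓
  (5) {B, E}: 0 true — at most one ✓
  (6) {E, R}: 1/2 true — not all ✓
  (7) A=F ⇒ H: vacuous ✓
  (8) {E, B}: 0/2 true — not all ✓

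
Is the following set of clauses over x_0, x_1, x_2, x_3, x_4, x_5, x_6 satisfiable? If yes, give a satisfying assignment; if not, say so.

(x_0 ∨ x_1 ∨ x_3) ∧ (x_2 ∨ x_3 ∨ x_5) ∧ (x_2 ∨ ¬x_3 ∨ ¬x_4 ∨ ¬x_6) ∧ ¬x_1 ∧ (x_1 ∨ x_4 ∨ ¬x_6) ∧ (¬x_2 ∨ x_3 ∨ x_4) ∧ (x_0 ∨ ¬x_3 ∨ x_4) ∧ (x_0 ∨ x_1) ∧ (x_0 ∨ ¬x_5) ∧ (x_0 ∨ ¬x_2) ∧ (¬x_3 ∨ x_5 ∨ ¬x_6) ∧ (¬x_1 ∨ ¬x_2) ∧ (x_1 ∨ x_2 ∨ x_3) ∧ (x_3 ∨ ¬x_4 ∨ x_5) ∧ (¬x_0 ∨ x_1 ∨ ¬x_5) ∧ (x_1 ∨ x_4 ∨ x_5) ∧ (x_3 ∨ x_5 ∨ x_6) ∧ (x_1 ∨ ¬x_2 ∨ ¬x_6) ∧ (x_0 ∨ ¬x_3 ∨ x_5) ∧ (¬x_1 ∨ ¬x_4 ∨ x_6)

x_0=T, x_1=F, x_2=T, x_3=T, x_4=T, x_5=F, x_6=F

Unit clause (¬x_1) forces x_1 = False.
In (x_0 ∨ x_1) only x_0 is left, so x_0 = True.
In (¬x_0 ∨ x_1 ∨ ¬x_5) only ¬x_5 is left, so x_5 = False.
In (x_1 ∨ x_4 ∨ x_5) only x_4 is left, so x_4 = True.
In (x_3 ∨ ¬x_4 ∨ x_5) only x_3 is left, so x_3 = True.
In (¬x_3 ∨ x_5 ∨ ¬x_6) only ¬x_6 is left, so x_6 = False.
Set x_2 = True.
All clauses satisfied.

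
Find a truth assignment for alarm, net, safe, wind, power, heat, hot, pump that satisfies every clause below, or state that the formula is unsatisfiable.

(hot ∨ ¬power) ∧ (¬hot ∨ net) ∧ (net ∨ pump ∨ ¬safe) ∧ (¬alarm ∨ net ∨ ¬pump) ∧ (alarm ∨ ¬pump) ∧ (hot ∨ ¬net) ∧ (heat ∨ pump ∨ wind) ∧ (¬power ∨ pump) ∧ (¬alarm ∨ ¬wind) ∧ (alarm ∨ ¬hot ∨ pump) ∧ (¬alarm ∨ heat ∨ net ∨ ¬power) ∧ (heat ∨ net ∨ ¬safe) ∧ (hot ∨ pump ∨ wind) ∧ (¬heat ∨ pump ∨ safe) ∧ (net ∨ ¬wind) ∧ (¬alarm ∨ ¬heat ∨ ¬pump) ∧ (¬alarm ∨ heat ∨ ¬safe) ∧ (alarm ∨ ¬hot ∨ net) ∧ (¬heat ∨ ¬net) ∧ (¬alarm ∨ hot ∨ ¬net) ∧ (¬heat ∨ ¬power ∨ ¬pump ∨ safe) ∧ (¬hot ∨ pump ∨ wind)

Set alarm = True.
  then (¬alarm ∨ ¬wind) forces wind = False.
Set net = True.
  then (hot ∨ ¬net) forces hot = True.
  then (¬heat ∨ ¬net) forces heat = False.
  then (¬hot ∨ pump ∨ wind) forces pump = True.
  then (¬alarm ∨ heat ∨ ¬safe) forces safe = False.
Set power = False.
All clauses satisfied.

alarm: True, net: True, safe: False, wind: False, power: False, heat: False, hot: True, pump: True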